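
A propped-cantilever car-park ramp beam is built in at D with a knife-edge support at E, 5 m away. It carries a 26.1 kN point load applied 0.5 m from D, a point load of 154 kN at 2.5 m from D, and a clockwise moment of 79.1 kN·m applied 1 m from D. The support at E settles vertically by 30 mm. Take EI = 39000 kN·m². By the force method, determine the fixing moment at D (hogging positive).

M_D = 332.3 kN·m

Take the reaction at E as the redundant and release it; the primary structure is a cantilever fixed at D.
Primary-structure tip deflection at E by superposition:
  point load 26.1 at a = 0.5: Pa²(3L − a)/(6EI) = 15.77/EI
  point load 154 at a = 2.5: Pa²(3L − a)/(6EI) = 2005/EI
  clockwise couple 79.1 at a = 1: M₀a(2L − a)/(2EI) = 355.9/EI
  δ_0 = 2377/EI
Flexibility coefficient — unit upward force at E: δ_{EE} = L³/(3EI) = 41.67/EI.
With EI = 39000 kN·m²: δ_0 = 0.060947 m and δ_{EE} = 0.001068 m/kN.
Compatibility — the beam at E must follow the support down by 0.03 m: δ_0 − R_E·δ_{EE} = 0.03, so R_E = (0.060947 − 0.03)/0.001068 = 28.97 kN.
Moment equilibrium about D: M_D = Σ(load moments about D) − R_E·L = 477.1 − 28.97×5 = 332.3 kN·m.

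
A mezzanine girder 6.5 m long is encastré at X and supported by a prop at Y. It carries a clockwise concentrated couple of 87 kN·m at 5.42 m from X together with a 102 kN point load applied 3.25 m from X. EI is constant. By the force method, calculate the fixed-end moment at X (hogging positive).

M_X = 84.42 kN·m

Choose R_Y as the redundant. The primary structure is the cantilever fixed at X.
Downward deflection at the released point Y due to the loads:
  clockwise couple 87 at a = 5.42: M₀a(2L − a)/(2EI) = 1787/EI
  point load 102 at a = 3.25: Pa²(3L − a)/(6EI) = 2918/EI
  δ_0 = 4705/EI
Tip deflection under a unit load at Y: L³/(3EI) = 91.54/EI.
Compatibility at Y: δ_0 − R_Y·δ_{YY} = 0, so R_Y = 4705/91.54 = 51.4 kN.
Moment equilibrium about X: M_X = Σ(load moments about X) − R_Y·L = 418.5 − 51.4×6.5 = 84.42 kN·m.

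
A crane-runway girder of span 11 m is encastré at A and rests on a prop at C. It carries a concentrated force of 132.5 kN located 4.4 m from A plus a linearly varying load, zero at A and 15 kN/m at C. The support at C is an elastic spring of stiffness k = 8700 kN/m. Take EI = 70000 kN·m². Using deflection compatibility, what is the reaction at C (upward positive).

Release the roller at C. Primary structure: cantilever fixed at A.
Primary-structure tip deflection at C by superposition:
  point load 132.5 at a = 4.4: Pa²(3L − a)/(6EI) = 12227/EI
  triangular load, peak 15 at the free end: 11w₀L⁴/(120EI) = 20131/EI
  δ_0 = 32359/EI
Tip deflection under a unit load at C: L³/(3EI) = 443.7/EI.
With EI = 70000 kN·m²: δ_0 = 0.46227 m and δ_{CC} = 0.006338 m/kN.
Compatibility — the spring shortens by R_C/k under the reaction it provides: δ_0 − R_C·δ_{CC} = R_C/k. With 1/k = 0.000115 m/kN, R_C = δ_0 / (δ_{CC} + 1/k) = 0.46227 / (0.006338 + 0.000115) = 71.64 kN.

R_C = 71.64 kN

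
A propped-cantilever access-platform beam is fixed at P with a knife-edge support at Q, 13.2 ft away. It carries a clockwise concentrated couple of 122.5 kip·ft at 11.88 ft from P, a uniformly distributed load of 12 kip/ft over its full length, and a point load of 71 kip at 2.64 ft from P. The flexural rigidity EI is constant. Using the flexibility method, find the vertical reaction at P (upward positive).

Choose R_Q as the redundant. The primary structure is the cantilever fixed at P.
Downward deflection at the released point Q due to the loads:
  clockwise couple 122.5 at a = 11.88: M₀a(2L − a)/(2EI) = 10565/EI
  UDL 12: wL⁴/(8EI) = 45539/EI
  point load 71 at a = 2.64: Pa²(3L − a)/(6EI) = 3048/EI
  δ_0 = 59153/EI
Tip deflection under a unit load at Q: L³/(3EI) = 766.7/EI.
The prop prevents deflection at Q: R_Q = δ_0/δ_{QQ} = 59153/766.7 = 77.16 kip.
Vertical equilibrium: R_P = ΣP − R_Q = 229.4 − 77.16 = 152.2 kip.

R_P = 152.2 kip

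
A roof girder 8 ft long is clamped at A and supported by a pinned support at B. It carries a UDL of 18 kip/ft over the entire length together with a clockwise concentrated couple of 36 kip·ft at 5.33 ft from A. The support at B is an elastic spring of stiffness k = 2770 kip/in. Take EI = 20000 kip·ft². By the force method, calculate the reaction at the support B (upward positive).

R_B = 59.79 kip

Remove the prop at B; the released (primary) structure is a cantilever built in at A.
Primary-structure tip deflection at B by superposition:
  UDL 18: wL⁴/(8EI) = 9216/EI
  clockwise couple 36 at a = 5.33: M₀a(2L − a)/(2EI) = 1024/EI
  δ_0 = 10240/EI
Flexibility coefficient — unit upward force at B: δ_{BB} = L³/(3EI) = 170.7/EI.
With EI = 20000 kip·ft²: δ_0 = 0.51198 ft and δ_{BB} = 0.008533 ft/kip.
Compatibility — the spring shortens by R_B/k under the reaction it provides: δ_0 − R_B·δ_{BB} = R_B/k. With 1/k = 1/(2770×12) ft/kip = 0.00003 ft/kip, R_B = δ_0 / (δ_{BB} + 1/k) = 0.51198 / (0.008533 + 0.00003) = 59.79 kip.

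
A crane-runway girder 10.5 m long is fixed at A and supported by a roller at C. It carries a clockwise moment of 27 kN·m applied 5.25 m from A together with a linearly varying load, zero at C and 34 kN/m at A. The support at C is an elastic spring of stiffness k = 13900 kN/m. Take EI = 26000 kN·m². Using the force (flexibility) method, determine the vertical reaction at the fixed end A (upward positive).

Release the roller at C. Primary structure: cantilever fixed at A.
Deflection at C on the released cantilever, summing each load's contribution:
  clockwise couple 27 at a = 5.25: M₀a(2L − a)/(2EI) = 1116/EI
  triangular load, peak 34 at the fixed end: w₀L⁴/(30EI) = 13776/EI
  δ_0 = 14892/EI
Tip deflection under a unit load at C: L³/(3EI) = 385.9/EI.
With EI = 26000 kN·m²: δ_0 = 0.57277 m and δ_{CC} = 0.014841 m/kN.
Compatibility — the spring shortens by R_C/k under the reaction it provides: δ_0 − R_C·δ_{CC} = R_C/k. With 1/k = 0.000072 m/kN, R_C = δ_0 / (δ_{CC} + 1/k) = 0.57277 / (0.014841 + 0.000072) = 38.41 kN.
Vertical equilibrium: R_A = ΣP − R_C = 178.5 − 38.41 = 140.1 kN.

R_A = 140.1 kN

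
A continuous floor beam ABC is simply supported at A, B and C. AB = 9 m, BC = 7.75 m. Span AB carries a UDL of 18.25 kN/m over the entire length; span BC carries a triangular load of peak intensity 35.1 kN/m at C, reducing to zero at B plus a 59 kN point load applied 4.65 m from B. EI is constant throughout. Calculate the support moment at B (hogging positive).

Insert a hinge at B; M_B is the redundant, and each span becomes simply supported.
End slopes at the hinge B, treating each span as simply supported:
  span AB: UDL 18.25: wL³/(24EI) = 554.3/EI
  span BC: triangular load, peak 35.1: 7w₀L³/(360EI) = 317.7/EI
  span BC: point load 59 at a = 4.65: Pab(L + b)/(6LEI) = 198.4/EI
  relative rotation θ_0 = (554.3 + 516.1)/EI = 1070/EI
A unit hogging moment at B produces rotation L₁/(3EI) + L₂/(3EI) = 5.583/EI.
Compatibility: M_B·(L₁+L₂)/(3EI) = θ_0, giving M_B = 191.7 kN·m (hogging).

M_B = 191.7 kN·m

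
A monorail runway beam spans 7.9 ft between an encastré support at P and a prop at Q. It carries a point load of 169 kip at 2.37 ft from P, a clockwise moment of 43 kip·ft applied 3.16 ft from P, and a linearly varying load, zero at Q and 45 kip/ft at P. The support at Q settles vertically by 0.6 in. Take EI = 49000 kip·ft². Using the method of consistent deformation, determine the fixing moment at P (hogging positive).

Take the reaction at Q as the redundant and release it; the primary structure is a cantilever fixed at P.
Free-end deflection of the primary structure under the applied loading (downward +):
  point load 169 at a = 2.37: Pa²(3L − a)/(6EI) = 3375/EI
  clockwise couple 43 at a = 3.16: M₀a(2L − a)/(2EI) = 858.8/EI
  triangular load, peak 45 at the fixed end: w₀L⁴/(30EI) = 5843/EI
  δ_0 = 10076/EI
Flexibility coefficient — unit upward force at Q: δ_{QQ} = L³/(3EI) = 164.3/EI.
With EI = 49000 kip·ft²: δ_0 = 0.20563 ft and δ_{QQ} = 0.003354 ft/kip.
Compatibility — the beam at Q must follow the support down by 0.05 ft: δ_0 − R_Q·δ_{QQ} = 0.05, so R_Q = (0.20563 − 0.05)/0.003354 = 46.4 kip.
Moment equilibrium about P: M_P = Σ(load moments about P) − R_Q·L = 911.6 − 46.4×7.9 = 545 kip·ft.

M_P = 545 kip·ft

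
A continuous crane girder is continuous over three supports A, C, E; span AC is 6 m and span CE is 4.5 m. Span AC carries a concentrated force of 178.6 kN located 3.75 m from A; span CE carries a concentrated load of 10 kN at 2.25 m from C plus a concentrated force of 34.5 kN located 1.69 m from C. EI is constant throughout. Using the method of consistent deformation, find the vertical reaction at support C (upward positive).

R_C = 189.9 kN

Release continuity at C by inserting a hinge; the redundant is the internal moment M_C. The primary structure is two simply-supported spans AC and CE.
Rotations at C on the released spans (each span's end-slope, ×1/EI):
  span AC: point load 178.6 at a = 3.75: Pab(L + a)/(6LEI) = 408.1/EI
  span CE: point load 10 at a = 2.25: Pab(L + b)/(6LEI) = 12.66/EI
  span CE: point load 34.5 at a = 1.69: Pab(L + b)/(6LEI) = 44.36/EI
  relative rotation θ_0 = (408.1 + 57.01)/EI = 465.1/EI
A unit hogging moment at C produces rotation L₁/(3EI) + L₂/(3EI) = 3.5/EI.
Slope continuity at C: θ_0 = M_C·3.5/EI, so M_C = 465.1/3.5 = 132.9 kN·m (hogging).
Span AC, ΣM about A with M_C applied at C: R_C^{AC}·6 = 669.8 + 132.9, so R_C^{AC} = 133.8 kN and R_A = 178.6 − 133.8 = 44.83 kN.
Span CE, ΣM about E: R_C^{CE}·4.5 = 119.4 + 132.9, so R_C^{CE} = 56.08 kN and R_E = 44.5 − 56.08 = -11.58 kN.
R_C = 133.8 + 56.08 = 189.9 kN.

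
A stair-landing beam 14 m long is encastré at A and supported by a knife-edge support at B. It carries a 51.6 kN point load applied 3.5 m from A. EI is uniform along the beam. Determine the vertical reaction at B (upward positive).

Release the roller at B. Primary structure: cantilever fixed at A.
Downward deflection at the released point B due to the loads:
  point load 51.6 at a = 3.5: Pa²(3L − a)/(6EI) = 4056/EI
Tip deflection under a unit load at B: L³/(3EI) = 914.7/EI.
Compatibility at B: δ_0 − R_B·δ_{BB} = 0, so R_B = 4056/914.7 = 4.434 kN.

R_B = 4.434 kN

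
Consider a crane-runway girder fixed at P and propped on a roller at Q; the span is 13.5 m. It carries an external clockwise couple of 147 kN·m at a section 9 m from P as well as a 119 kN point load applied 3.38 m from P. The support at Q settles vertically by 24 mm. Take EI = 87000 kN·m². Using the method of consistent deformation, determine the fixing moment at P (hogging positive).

M_P = 249.1 kN·m

Remove the prop at Q; the released (primary) structure is a cantilever built in at P.
Free-end deflection of the primary structure under the applied loading (downward +):
  clockwise couple 147 at a = 9: M₀a(2L − a)/(2EI) = 11907/EI
  point load 119 at a = 3.38: Pa²(3L − a)/(6EI) = 8411/EI
  δ_0 = 20318/EI
Tip deflection under a unit load at Q: L³/(3EI) = 820.1/EI.
With EI = 87000 kN·m²: δ_0 = 0.23354 m and δ_{QQ} = 0.009427 m/kN.
Compatibility — the beam at Q must follow the support down by 0.024 m: δ_0 − R_Q·δ_{QQ} = 0.024, so R_Q = (0.23354 − 0.024)/0.009427 = 22.23 kN.
Moment equilibrium about P: M_P = Σ(load moments about P) − R_Q·L = 549.2 − 22.23×13.5 = 249.1 kN·m.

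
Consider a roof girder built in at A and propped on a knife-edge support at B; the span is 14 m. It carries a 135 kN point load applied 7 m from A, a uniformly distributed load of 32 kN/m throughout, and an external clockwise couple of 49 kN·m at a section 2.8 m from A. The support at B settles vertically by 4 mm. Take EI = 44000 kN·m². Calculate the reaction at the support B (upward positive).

R_B = 211.9 kN

Release the roller at B. Primary structure: cantilever fixed at A.
Free-end deflection of the primary structure under the applied loading (downward +):
  point load 135 at a = 7: Pa²(3L − a)/(6EI) = 38588/EI
  UDL 32: wL⁴/(8EI) = 153664/EI
  clockwise couple 49 at a = 2.8: M₀a(2L − a)/(2EI) = 1729/EI
  δ_0 = 193980/EI
Tip deflection under a unit load at B: L³/(3EI) = 914.7/EI.
With EI = 44000 kN·m²: δ_0 = 4.4086 m and δ_{BB} = 0.020788 m/kN.
Compatibility — the beam at B must follow the support down by 0.004 m: δ_0 − R_B·δ_{BB} = 0.004, so R_B = (4.4086 − 0.004)/0.020788 = 211.9 kN.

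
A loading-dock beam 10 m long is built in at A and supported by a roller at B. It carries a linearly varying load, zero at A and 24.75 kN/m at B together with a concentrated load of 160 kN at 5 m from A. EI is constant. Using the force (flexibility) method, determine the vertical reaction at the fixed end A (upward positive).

R_A = 165.7 kN

Remove the prop at B; the released (primary) structure is a cantilever built in at A.
Downward deflection at the released point B due to the loads:
  triangular load, peak 24.75 at the free end: 11w₀L⁴/(120EI) = 22688/EI
  point load 160 at a = 5: Pa²(3L − a)/(6EI) = 16667/EI
  δ_0 = 39354/EI
Tip deflection under a unit load at B: L³/(3EI) = 333.3/EI.
Compatibility at B: δ_0 − R_B·δ_{BB} = 0, so R_B = 39354/333.3 = 118.1 kN.
Vertical equilibrium: R_A = ΣP − R_B = 283.8 − 118.1 = 165.7 kN.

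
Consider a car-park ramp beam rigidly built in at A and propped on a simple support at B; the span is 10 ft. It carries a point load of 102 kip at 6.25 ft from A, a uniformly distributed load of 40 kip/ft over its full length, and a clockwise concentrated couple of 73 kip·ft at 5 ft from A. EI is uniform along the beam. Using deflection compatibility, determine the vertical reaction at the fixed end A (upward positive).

R_A = 296.5 kip

Release the roller at B. Primary structure: cantilever fixed at A.
Deflection at B on the released cantilever, summing each load's contribution:
  point load 102 at a = 6.25: Pa²(3L − a)/(6EI) = 15771/EI
  UDL 40: wL⁴/(8EI) = 50000/EI
  clockwise couple 73 at a = 5: M₀a(2L − a)/(2EI) = 2738/EI
  δ_0 = 68509/EI
Flexibility coefficient — unit upward force at B: δ_{BB} = L³/(3EI) = 333.3/EI.
The prop prevents deflection at B: R_B = δ_0/δ_{BB} = 68509/333.3 = 205.5 kip.
Vertical equilibrium: R_A = ΣP − R_B = 502 − 205.5 = 296.5 kip.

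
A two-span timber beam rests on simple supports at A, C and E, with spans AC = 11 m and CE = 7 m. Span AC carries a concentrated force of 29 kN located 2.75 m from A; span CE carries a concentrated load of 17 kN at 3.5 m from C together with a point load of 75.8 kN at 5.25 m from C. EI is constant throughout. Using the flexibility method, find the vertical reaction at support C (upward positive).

R_C = 47.72 kN

Insert a hinge at C; M_C is the redundant, and each span becomes simply supported.
Rotations at C on the released spans (each span's end-slope, ×1/EI):
  span AC: point load 29 at a = 2.75: Pab(L + a)/(6LEI) = 137.1/EI
  span CE: point load 17 at a = 3.5: Pab(L + b)/(6LEI) = 52.06/EI
  span CE: point load 75.8 at a = 5.25: Pab(L + b)/(6LEI) = 145.1/EI
  relative rotation θ_0 = (137.1 + 197.1)/EI = 334.2/EI
A unit hogging moment at C produces rotation L₁/(3EI) + L₂/(3EI) = 6/EI.
Compatibility: M_C·(L₁+L₂)/(3EI) = θ_0, giving M_C = 55.7 kN·m (hogging).
Span AC, ΣM about A with M_C applied at C: R_C^{AC}·11 = 79.75 + 55.7, so R_C^{AC} = 12.31 kN and R_A = 29 − 12.31 = 16.69 kN.
Span CE, ΣM about E: R_C^{CE}·7 = 192.2 + 55.7, so R_C^{CE} = 35.41 kN and R_E = 92.8 − 35.41 = 57.39 kN.
R_C = 12.31 + 35.41 = 47.72 kN.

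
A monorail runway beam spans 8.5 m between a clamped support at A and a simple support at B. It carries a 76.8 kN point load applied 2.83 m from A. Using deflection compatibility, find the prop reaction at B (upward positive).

R_B = 11.35 kN

Remove the prop at B; the released (primary) structure is a cantilever built in at A.
Downward deflection at the released point B due to the loads:
  point load 76.8 at a = 2.83: Pa²(3L − a)/(6EI) = 2324/EI
Tip deflection under a unit load at B: L³/(3EI) = 204.7/EI.
The prop prevents deflection at B: R_B = δ_0/δ_{BB} = 2324/204.7 = 11.35 kN.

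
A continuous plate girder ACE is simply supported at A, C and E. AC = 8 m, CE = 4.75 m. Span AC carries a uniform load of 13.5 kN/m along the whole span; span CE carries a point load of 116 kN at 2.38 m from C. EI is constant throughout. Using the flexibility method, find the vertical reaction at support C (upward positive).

Insert a hinge at C; M_C is the redundant, and each span becomes simply supported.
End slopes at the hinge C, treating each span as simply supported:
  span AC: UDL 13.5: wL³/(24EI) = 288/EI
  span CE: point load 116 at a = 2.38: Pab(L + b)/(6LEI) = 163.5/EI
  relative rotation θ_0 = (288 + 163.5)/EI = 451.5/EI
A unit hogging moment at C produces rotation L₁/(3EI) + L₂/(3EI) = 4.25/EI.
Compatibility: M_C·(L₁+L₂)/(3EI) = θ_0, giving M_C = 106.2 kN·m (hogging).
Span AC, ΣM about A with M_C applied at C: R_C^{AC}·8 = 432 + 106.2, so R_C^{AC} = 67.28 kN and R_A = 108 − 67.28 = 40.72 kN.
Span CE, ΣM about E: R_C^{CE}·4.75 = 274.9 + 106.2, so R_C^{CE} = 80.24 kN and R_E = 116 − 80.24 = 35.76 kN.
R_C = 67.28 + 80.24 = 147.5 kN.

R_C = 147.5 kN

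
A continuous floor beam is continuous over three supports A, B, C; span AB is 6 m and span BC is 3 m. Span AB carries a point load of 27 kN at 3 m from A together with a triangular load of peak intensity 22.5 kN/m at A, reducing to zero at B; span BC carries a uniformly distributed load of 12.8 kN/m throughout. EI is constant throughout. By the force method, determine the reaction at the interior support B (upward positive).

Take M_B as the redundant. Released structure: two simple spans AB and BC with a hinge at B.
End slopes at the hinge B, treating each span as simply supported:
  span AB: point load 27 at a = 3: Pab(L + a)/(6LEI) = 60.75/EI
  span AB: triangular load, peak 22.5: 7w₀L³/(360EI) = 94.5/EI
  span BC: UDL 12.8: wL³/(24EI) = 14.4/EI
  relative rotation θ_0 = (155.2 + 14.4)/EI = 169.7/EI
A unit hogging moment at B produces rotation L₁/(3EI) + L₂/(3EI) = 3/EI.
Compatibility: M_B·(L₁+L₂)/(3EI) = θ_0, giving M_B = 56.55 kN·m (hogging).
Span AB, ΣM about A with M_B applied at B: R_B^{AB}·6 = 216 + 56.55, so R_B^{AB} = 45.42 kN and R_A = 94.5 − 45.42 = 49.08 kN.
Span BC, ΣM about C: R_B^{BC}·3 = 57.6 + 56.55, so R_B^{BC} = 38.05 kN and R_C = 38.4 − 38.05 = 0.35 kN.
R_B = 45.42 + 38.05 = 83.47 kN.

R_B = 83.47 kN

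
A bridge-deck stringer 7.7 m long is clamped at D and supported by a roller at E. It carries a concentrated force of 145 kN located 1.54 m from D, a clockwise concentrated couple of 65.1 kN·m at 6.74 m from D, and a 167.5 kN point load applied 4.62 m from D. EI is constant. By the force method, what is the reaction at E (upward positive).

R_E = 92.96 kN

Release the roller at E. Primary structure: cantilever fixed at D.
Deflection at E on the released cantilever, summing each load's contribution:
  point load 145 at a = 1.54: Pa²(3L − a)/(6EI) = 1236/EI
  clockwise couple 65.1 at a = 6.74: M₀a(2L − a)/(2EI) = 1900/EI
  point load 167.5 at a = 4.62: Pa²(3L − a)/(6EI) = 11012/EI
  δ_0 = 14147/EI
Flexibility coefficient — unit upward force at E: δ_{EE} = L³/(3EI) = 152.2/EI.
The prop prevents deflection at E: R_E = δ_0/δ_{EE} = 14147/152.2 = 92.96 kN.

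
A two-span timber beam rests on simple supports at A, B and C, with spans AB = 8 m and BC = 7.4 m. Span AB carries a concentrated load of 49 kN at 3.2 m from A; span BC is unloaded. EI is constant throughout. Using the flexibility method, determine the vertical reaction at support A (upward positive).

R_A = 25.12 kN

Release continuity at B by inserting a hinge; the redundant is the internal moment M_B. The primary structure is two simply-supported spans AB and BC.
Rotations at B on the released spans (each span's end-slope, ×1/EI):
  span AB: point load 49 at a = 3.2: Pab(L + a)/(6LEI) = 175.6/EI
  relative rotation θ_0 = (175.6 + 0)/EI = 175.6/EI
A unit hogging moment at B produces rotation L₁/(3EI) + L₂/(3EI) = 5.133/EI.
Compatibility: M_B·(L₁+L₂)/(3EI) = θ_0, giving M_B = 34.21 kN·m (hogging).
Span AB, ΣM about A with M_B applied at B: R_B^{AB}·8 = 156.8 + 34.21, so R_B^{AB} = 23.88 kN and R_A = 49 − 23.88 = 25.12 kN.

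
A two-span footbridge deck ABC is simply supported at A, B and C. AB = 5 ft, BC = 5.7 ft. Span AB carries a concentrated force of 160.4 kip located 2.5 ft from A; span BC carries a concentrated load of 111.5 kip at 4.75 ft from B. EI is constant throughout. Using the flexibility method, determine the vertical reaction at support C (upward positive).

Release continuity at B by inserting a hinge; the redundant is the internal moment M_B. The primary structure is two simply-supported spans AB and BC.
End slopes at the hinge B, treating each span as simply supported:
  span AB: point load 160.4 at a = 2.5: Pab(L + a)/(6LEI) = 250.6/EI
  span BC: point load 111.5 at a = 4.75: Pab(L + b)/(6LEI) = 97.83/EI
  relative rotation θ_0 = (250.6 + 97.83)/EI = 348.5/EI
A unit hogging moment at B produces rotation L₁/(3EI) + L₂/(3EI) = 3.567/EI.
Compatibility: M_B·(L₁+L₂)/(3EI) = θ_0, giving M_B = 97.7 kip·ft (hogging).
Span BC, ΣM about C: R_B^{BC}·5.7 = 105.9 + 97.7, so R_B^{BC} = 35.72 kip and R_C = 111.5 − 35.72 = 75.78 kip.

R_C = 75.78 kip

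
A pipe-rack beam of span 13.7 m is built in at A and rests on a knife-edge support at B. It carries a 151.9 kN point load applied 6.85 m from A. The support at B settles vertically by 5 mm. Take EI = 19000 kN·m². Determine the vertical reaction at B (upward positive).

R_B = 47.36 kN

Release the roller at B. Primary structure: cantilever fixed at A.
Deflection at B on the released cantilever, summing each load's contribution:
  point load 151.9 at a = 6.85: Pa²(3L − a)/(6EI) = 40686/EI
Tip deflection under a unit load at B: L³/(3EI) = 857.1/EI.
With EI = 19000 kN·m²: δ_0 = 2.1414 m and δ_{BB} = 0.045111 m/kN.
Compatibility — the beam at B must follow the support down by 0.005 m: δ_0 − R_B·δ_{BB} = 0.005, so R_B = (2.1414 − 0.005)/0.045111 = 47.36 kN.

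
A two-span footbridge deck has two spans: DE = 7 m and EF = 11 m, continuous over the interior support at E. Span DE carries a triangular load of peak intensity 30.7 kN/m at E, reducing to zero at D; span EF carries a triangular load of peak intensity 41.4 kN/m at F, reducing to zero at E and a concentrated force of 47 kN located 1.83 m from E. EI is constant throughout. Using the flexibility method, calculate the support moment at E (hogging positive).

Insert a hinge at E; M_E is the redundant, and each span becomes simply supported.
Discontinuity in slope at E on the released structure — sum the simple-span end rotations:
  span DE: triangular load, peak 30.7: w₀L³/(45EI) = 234/EI
  span EF: triangular load, peak 41.4: 7w₀L³/(360EI) = 1071/EI
  span EF: point load 47 at a = 1.83: Pab(L + b)/(6LEI) = 241/EI
  relative rotation θ_0 = (234 + 1312)/EI = 1546/EI
A unit hogging moment at E produces rotation L₁/(3EI) + L₂/(3EI) = 6/EI.
Compatibility: M_E·(L₁+L₂)/(3EI) = θ_0, giving M_E = 257.7 kN·m (hogging).

M_E = 257.7 kN·m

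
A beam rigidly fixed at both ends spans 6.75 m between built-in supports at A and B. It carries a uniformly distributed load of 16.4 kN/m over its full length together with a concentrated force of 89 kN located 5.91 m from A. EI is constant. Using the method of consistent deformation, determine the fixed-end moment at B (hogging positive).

M_B = 119.6 kN·m

Take the two fixed-end moments M_A, M_B as redundants; the released structure is the simple span AB.
On the primary (simply-supported) span, the end slopes from the loading are:
  at A: UDL 16.4: wL³/(24EI) = 210.2/EI
  at B: UDL 16.4: wL³/(24EI) = 210.2/EI
  at A: point load 89 at a = 5.91: Pab(L + b)/(6LEI) = 82.8/EI
  at B: point load 89 at a = 5.91: Pab(L + a)/(6LEI) = 138.1/EI
  θ_A0 = 293/EI,  θ_B0 = 348.3/EI
Flexibility coefficients: a unit moment at one end gives L/(3EI) there and L/(6EI) at the far end, so f₁₁ = f₂₂ = 2.25/EI and f₁₂ = f₂₁ = 1.125/EI.
Compatibility — zero rotation at each built-in end:
  2.25 M_A + 1.125 M_B = 293
  1.125 M_A + 2.25 M_B = 348.3
Solving the pair gives M_A = 70.41 kN·m and M_B = 119.6 kN·m (hogging).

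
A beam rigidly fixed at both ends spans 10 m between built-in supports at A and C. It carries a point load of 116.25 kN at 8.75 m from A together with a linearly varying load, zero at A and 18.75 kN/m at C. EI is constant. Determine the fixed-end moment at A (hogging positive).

Take the two fixed-end moments M_A, M_C as redundants; the released structure is the simple span AC.
Simple-span end rotations at A and C under the given loads:
  at A: point load 116.25 at a = 8.75: Pab(L + b)/(6LEI) = 238.4/EI
  at C: point load 116.25 at a = 8.75: Pab(L + a)/(6LEI) = 397.3/EI
  at A: triangular load, peak 18.75: 7w₀L³/(360EI) = 364.6/EI
  at C: triangular load, peak 18.75: w₀L³/(45EI) = 416.7/EI
  θ_A0 = 603/EI,  θ_C0 = 814/EI
Flexibility coefficients: a unit moment at one end gives L/(3EI) there and L/(6EI) at the far end, so f₁₁ = f₂₂ = 3.333/EI and f₁₂ = f₂₁ = 1.667/EI.
Compatibility — zero rotation at each built-in end:
  3.333 M_A + 1.667 M_C = 603
  1.667 M_A + 3.333 M_C = 814
Solving the pair gives M_A = 78.39 kN·m and M_C = 205 kN·m (hogging).

M_A = 78.39 kN·m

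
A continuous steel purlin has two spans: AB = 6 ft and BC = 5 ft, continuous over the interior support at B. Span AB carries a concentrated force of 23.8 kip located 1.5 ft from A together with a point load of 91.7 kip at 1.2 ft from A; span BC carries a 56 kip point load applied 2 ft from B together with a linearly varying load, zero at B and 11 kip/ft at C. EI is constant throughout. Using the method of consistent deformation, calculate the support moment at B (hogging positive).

M_B = 69.67 kip·ft

Insert a hinge at B; M_B is the redundant, and each span becomes simply supported.
End slopes at the hinge B, treating each span as simply supported:
  span AB: point load 23.8 at a = 1.5: Pab(L + a)/(6LEI) = 33.47/EI
  span AB: point load 91.7 at a = 1.2: Pab(L + a)/(6LEI) = 105.6/EI
  span BC: point load 56 at a = 2: Pab(L + b)/(6LEI) = 89.6/EI
  span BC: triangular load, peak 11: 7w₀L³/(360EI) = 26.74/EI
  relative rotation θ_0 = (139.1 + 116.3)/EI = 255.4/EI
A unit hogging moment at B produces rotation L₁/(3EI) + L₂/(3EI) = 3.667/EI.
Compatibility: M_B·(L₁+L₂)/(3EI) = θ_0, giving M_B = 69.67 kip·ft (hogging).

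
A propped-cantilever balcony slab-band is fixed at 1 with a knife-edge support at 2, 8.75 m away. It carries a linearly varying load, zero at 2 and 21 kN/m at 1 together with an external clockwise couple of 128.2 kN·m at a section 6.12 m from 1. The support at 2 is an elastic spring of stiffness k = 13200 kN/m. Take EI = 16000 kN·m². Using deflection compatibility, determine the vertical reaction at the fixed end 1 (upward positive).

Take the reaction at 2 as the redundant and release it; the primary structure is a cantilever fixed at 1.
Downward deflection at the released point 2 due to the loads:
  triangular load, peak 21 at the fixed end: w₀L⁴/(30EI) = 4103/EI
  clockwise couple 128.2 at a = 6.12: M₀a(2L − a)/(2EI) = 4464/EI
  δ_0 = 8568/EI
Tip deflection under a unit load at 2: L³/(3EI) = 223.3/EI.
With EI = 16000 kN·m²: δ_0 = 0.53547 m and δ_{22} = 0.013957 m/kN.
Compatibility — the spring shortens by R_2/k under the reaction it provides: δ_0 − R_2·δ_{22} = R_2/k. With 1/k = 0.000076 m/kN, R_2 = δ_0 / (δ_{22} + 1/k) = 0.53547 / (0.013957 + 0.000076) = 38.16 kN.
Vertical equilibrium: R_1 = ΣP − R_2 = 91.88 − 38.16 = 53.72 kN.

R_1 = 53.72 kN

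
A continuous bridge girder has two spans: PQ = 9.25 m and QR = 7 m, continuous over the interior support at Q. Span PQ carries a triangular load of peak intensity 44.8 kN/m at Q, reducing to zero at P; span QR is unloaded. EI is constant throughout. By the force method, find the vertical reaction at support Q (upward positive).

R_Q = 174.6 kN

Insert a hinge at Q; M_Q is the redundant, and each span becomes simply supported.
Discontinuity in slope at Q on the released structure — sum the simple-span end rotations:
  span PQ: triangular load, peak 44.8: w₀L³/(45EI) = 787.9/EI
  relative rotation θ_0 = (787.9 + 0)/EI = 787.9/EI
A unit hogging moment at Q produces rotation L₁/(3EI) + L₂/(3EI) = 5.417/EI.
Slope continuity at Q: θ_0 = M_Q·5.417/EI, so M_Q = 787.9/5.417 = 145.5 kN·m (hogging).
Span PQ, ΣM about P with M_Q applied at Q: R_Q^{PQ}·9.25 = 1278 + 145.5, so R_Q^{PQ} = 153.9 kN and R_P = 207.2 − 153.9 = 53.34 kN.
Span QR, ΣM about R: R_Q^{QR}·7 = 0 + 145.5, so R_Q^{QR} = 20.78 kN and R_R = 0 − 20.78 = -20.78 kN.
R_Q = 153.9 + 20.78 = 174.6 kN.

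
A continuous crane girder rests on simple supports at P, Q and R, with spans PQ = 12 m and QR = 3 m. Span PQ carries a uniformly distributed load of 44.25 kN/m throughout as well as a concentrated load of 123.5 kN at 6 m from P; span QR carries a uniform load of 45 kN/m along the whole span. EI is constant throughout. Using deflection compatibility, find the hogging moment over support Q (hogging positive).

M_Q = 869.6 kN·m

Take M_Q as the redundant. Released structure: two simple spans PQ and QR with a hinge at Q.
Discontinuity in slope at Q on the released structure — sum the simple-span end rotations:
  span PQ: UDL 44.25: wL³/(24EI) = 3186/EI
  span PQ: point load 123.5 at a = 6: Pab(L + a)/(6LEI) = 1112/EI
  span QR: UDL 45: wL³/(24EI) = 50.62/EI
  relative rotation θ_0 = (4298 + 50.62)/EI = 4348/EI
A unit hogging moment at Q produces rotation L₁/(3EI) + L₂/(3EI) = 5/EI.
Compatibility: M_Q·(L₁+L₂)/(3EI) = θ_0, giving M_Q = 869.6 kN·m (hogging).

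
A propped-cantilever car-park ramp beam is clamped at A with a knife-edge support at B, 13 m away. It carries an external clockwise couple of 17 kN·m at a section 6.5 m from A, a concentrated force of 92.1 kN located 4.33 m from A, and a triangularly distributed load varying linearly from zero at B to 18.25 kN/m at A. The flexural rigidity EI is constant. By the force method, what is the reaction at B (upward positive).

Remove the prop at B; the released (primary) structure is a cantilever built in at A.
Free-end deflection of the primary structure under the applied loading (downward +):
  clockwise couple 17 at a = 6.5: M₀a(2L − a)/(2EI) = 1077/EI
  point load 92.1 at a = 4.33: Pa²(3L − a)/(6EI) = 9978/EI
  triangular load, peak 18.25 at the fixed end: w₀L⁴/(30EI) = 17375/EI
  δ_0 = 28430/EI
Flexibility coefficient — unit upward force at B: δ_{BB} = L³/(3EI) = 732.3/EI.
Compatibility at B: δ_0 − R_B·δ_{BB} = 0, so R_B = 28430/732.3 = 38.82 kN.

R_B = 38.82 kN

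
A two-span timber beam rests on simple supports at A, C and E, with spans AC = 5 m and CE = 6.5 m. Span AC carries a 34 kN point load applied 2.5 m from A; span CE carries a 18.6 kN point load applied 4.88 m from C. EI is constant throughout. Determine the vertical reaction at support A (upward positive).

R_A = 12.63 kN

Take M_C as the redundant. Released structure: two simple spans AC and CE with a hinge at C.
Rotations at C on the released spans (each span's end-slope, ×1/EI):
  span AC: point load 34 at a = 2.5: Pab(L + a)/(6LEI) = 53.12/EI
  span CE: point load 18.6 at a = 4.88: Pab(L + b)/(6LEI) = 30.62/EI
  relative rotation θ_0 = (53.12 + 30.62)/EI = 83.74/EI
A unit hogging moment at C produces rotation L₁/(3EI) + L₂/(3EI) = 3.833/EI.
Slope continuity at C: θ_0 = M_C·3.833/EI, so M_C = 83.74/3.833 = 21.85 kN·m (hogging).
Span AC, ΣM about A with M_C applied at C: R_C^{AC}·5 = 85 + 21.85, so R_C^{AC} = 21.37 kN and R_A = 34 − 21.37 = 12.63 kN.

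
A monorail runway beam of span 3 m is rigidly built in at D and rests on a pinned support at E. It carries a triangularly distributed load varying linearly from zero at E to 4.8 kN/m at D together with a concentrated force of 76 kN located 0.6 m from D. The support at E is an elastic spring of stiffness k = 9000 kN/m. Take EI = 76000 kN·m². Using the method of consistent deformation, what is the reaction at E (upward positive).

Remove the prop at E; the released (primary) structure is a cantilever built in at D.
Deflection at E on the released cantilever, summing each load's contribution:
  triangular load, peak 4.8 at the fixed end: w₀L⁴/(30EI) = 12.96/EI
  point load 76 at a = 0.6: Pa²(3L − a)/(6EI) = 38.3/EI
  δ_0 = 51.26/EI
Flexibility coefficient — unit upward force at E: δ_{EE} = L³/(3EI) = 9/EI.
With EI = 76000 kN·m²: δ_0 = 0.000675 m and δ_{EE} = 0.000118 m/kN.
Compatibility — the spring shortens by R_E/k under the reaction it provides: δ_0 − R_E·δ_{EE} = R_E/k. With 1/k = 0.000111 m/kN, R_E = δ_0 / (δ_{EE} + 1/k) = 0.000675 / (0.000118 + 0.000111) = 2.939 kN.

R_E = 2.939 kN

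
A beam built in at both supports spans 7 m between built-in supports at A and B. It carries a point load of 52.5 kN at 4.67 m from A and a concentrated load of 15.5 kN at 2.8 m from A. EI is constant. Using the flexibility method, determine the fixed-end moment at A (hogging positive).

Release both end moments; the primary structure is a simply-supported span AB with redundants M_A and M_B.
On the primary (simply-supported) span, the end slopes from the loading are:
  at A: point load 52.5 at a = 4.67: Pab(L + b)/(6LEI) = 126.9/EI
  at B: point load 52.5 at a = 4.67: Pab(L + a)/(6LEI) = 158.7/EI
  at A: point load 15.5 at a = 2.8: Pab(L + b)/(6LEI) = 48.61/EI
  at B: point load 15.5 at a = 2.8: Pab(L + a)/(6LEI) = 42.53/EI
  θ_A0 = 175.5/EI,  θ_B0 = 201.3/EI
Flexibility coefficients: a unit moment at one end gives L/(3EI) there and L/(6EI) at the far end, so f₁₁ = f₂₂ = 2.333/EI and f₁₂ = f₂₁ = 1.167/EI.
Compatibility — zero rotation at each built-in end:
  2.333 M_A + 1.167 M_B = 175.5
  1.167 M_A + 2.333 M_B = 201.3
Solving the pair gives M_A = 42.79 kN·m and M_B = 64.86 kN·m (hogging).

M_A = 42.79 kN·m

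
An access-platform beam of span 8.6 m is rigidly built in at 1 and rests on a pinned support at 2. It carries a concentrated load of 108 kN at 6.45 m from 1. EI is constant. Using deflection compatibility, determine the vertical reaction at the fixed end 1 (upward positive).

R_1 = 39.66 kN

Remove the prop at 2; the released (primary) structure is a cantilever built in at 1.
Deflection at 2 on the released cantilever, summing each load's contribution:
  point load 108 at a = 6.45: Pa²(3L − a)/(6EI) = 14490/EI
Tip deflection under a unit load at 2: L³/(3EI) = 212/EI.
Compatibility at 2: δ_0 − R_2·δ_{22} = 0, so R_2 = 14490/212 = 68.34 kN.
Vertical equilibrium: R_1 = ΣP − R_2 = 108 − 68.34 = 39.66 kN.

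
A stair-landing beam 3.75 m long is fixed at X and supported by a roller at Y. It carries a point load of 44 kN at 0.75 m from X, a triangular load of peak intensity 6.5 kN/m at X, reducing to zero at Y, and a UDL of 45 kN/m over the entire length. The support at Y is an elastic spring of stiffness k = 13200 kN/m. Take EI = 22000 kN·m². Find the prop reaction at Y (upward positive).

Choose R_Y as the redundant. The primary structure is the cantilever fixed at X.
Primary-structure tip deflection at Y by superposition:
  point load 44 at a = 0.75: Pa²(3L − a)/(6EI) = 43.31/EI
  triangular load, peak 6.5 at the fixed end: w₀L⁴/(30EI) = 42.85/EI
  UDL 45: wL⁴/(8EI) = 1112/EI
  δ_0 = 1199/EI
Flexibility coefficient — unit upward force at Y: δ_{YY} = L³/(3EI) = 17.58/EI.
With EI = 22000 kN·m²: δ_0 = 0.054478 m and δ_{YY} = 0.000799 m/kN.
Compatibility — the spring shortens by R_Y/k under the reaction it provides: δ_0 − R_Y·δ_{YY} = R_Y/k. With 1/k = 0.000076 m/kN, R_Y = δ_0 / (δ_{YY} + 1/k) = 0.054478 / (0.000799 + 0.000076) = 62.28 kN.

R_Y = 62.28 kN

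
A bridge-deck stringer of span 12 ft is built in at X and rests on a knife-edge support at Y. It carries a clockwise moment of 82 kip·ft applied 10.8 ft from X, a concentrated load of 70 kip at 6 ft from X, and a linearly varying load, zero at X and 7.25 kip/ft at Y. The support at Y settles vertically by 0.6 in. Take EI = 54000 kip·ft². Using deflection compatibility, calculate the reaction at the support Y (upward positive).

Take the reaction at Y as the redundant and release it; the primary structure is a cantilever fixed at X.
Downward deflection at the released point Y due to the loads:
  clockwise couple 82 at a = 10.8: M₀a(2L − a)/(2EI) = 5845/EI
  point load 70 at a = 6: Pa²(3L − a)/(6EI) = 12600/EI
  triangular load, peak 7.25 at the free end: 11w₀L⁴/(120EI) = 13781/EI
  δ_0 = 32226/EI
Flexibility coefficient — unit upward force at Y: δ_{YY} = L³/(3EI) = 576/EI.
With EI = 54000 kip·ft²: δ_0 = 0.59677 ft and δ_{YY} = 0.010667 ft/kip.
Compatibility — the beam at Y must follow the support down by 0.05 ft: δ_0 − R_Y·δ_{YY} = 0.05, so R_Y = (0.59677 − 0.05)/0.010667 = 51.26 kip.

R_Y = 51.26 kip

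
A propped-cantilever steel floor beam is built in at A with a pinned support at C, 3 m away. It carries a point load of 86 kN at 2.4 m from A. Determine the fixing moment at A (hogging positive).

Release the roller at C. Primary structure: cantilever fixed at A.
Downward deflection at the released point C due to the loads:
  point load 86 at a = 2.4: Pa²(3L − a)/(6EI) = 544.9/EI
Tip deflection under a unit load at C: L³/(3EI) = 9/EI.
The prop prevents deflection at C: R_C = δ_0/δ_{CC} = 544.9/9 = 60.54 kN.
Moment equilibrium about A: M_A = Σ(load moments about A) − R_C·L = 206.4 − 60.54×3 = 24.77 kN·m.

M_A = 24.77 kN·m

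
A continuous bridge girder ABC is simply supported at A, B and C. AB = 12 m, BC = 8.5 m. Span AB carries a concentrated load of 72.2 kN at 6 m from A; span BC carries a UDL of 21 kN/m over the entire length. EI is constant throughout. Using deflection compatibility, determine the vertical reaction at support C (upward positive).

Insert a hinge at B; M_B is the redundant, and each span becomes simply supported.
Discontinuity in slope at B on the released structure — sum the simple-span end rotations:
  span AB: point load 72.2 at a = 6: Pab(L + a)/(6LEI) = 649.8/EI
  span BC: UDL 21: wL³/(24EI) = 537.4/EI
  relative rotation θ_0 = (649.8 + 537.4)/EI = 1187/EI
A unit hogging moment at B produces rotation L₁/(3EI) + L₂/(3EI) = 6.833/EI.
Compatibility: M_B·(L₁+L₂)/(3EI) = θ_0, giving M_B = 173.7 kN·m (hogging).
Span BC, ΣM about C: R_B^{BC}·8.5 = 758.6 + 173.7, so R_B^{BC} = 109.7 kN and R_C = 178.5 − 109.7 = 68.81 kN.

R_C = 68.81 kN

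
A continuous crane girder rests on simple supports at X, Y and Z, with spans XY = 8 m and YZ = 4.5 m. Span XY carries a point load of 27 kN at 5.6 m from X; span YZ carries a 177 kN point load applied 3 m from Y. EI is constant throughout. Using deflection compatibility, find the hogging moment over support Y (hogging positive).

Take M_Y as the redundant. Released structure: two simple spans XY and YZ with a hinge at Y.
Discontinuity in slope at Y on the released structure — sum the simple-span end rotations:
  span XY: point load 27 at a = 5.6: Pab(L + a)/(6LEI) = 102.8/EI
  span YZ: point load 177 at a = 3: Pab(L + b)/(6LEI) = 177/EI
  relative rotation θ_0 = (102.8 + 177)/EI = 279.8/EI
A unit hogging moment at Y produces rotation L₁/(3EI) + L₂/(3EI) = 4.167/EI.
Slope continuity at Y: θ_0 = M_Y·4.167/EI, so M_Y = 279.8/4.167 = 67.16 kN·m (hogging).

M_Y = 67.16 kN·m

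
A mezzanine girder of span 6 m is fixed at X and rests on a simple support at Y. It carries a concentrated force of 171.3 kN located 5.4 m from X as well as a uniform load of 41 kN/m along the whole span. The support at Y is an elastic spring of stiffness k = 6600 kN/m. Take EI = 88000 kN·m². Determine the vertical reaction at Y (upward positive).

R_Y = 200.8 kN

Choose R_Y as the redundant. The primary structure is the cantilever fixed at X.
Free-end deflection of the primary structure under the applied loading (downward +):
  point load 171.3 at a = 5.4: Pa²(3L − a)/(6EI) = 10490/EI
  UDL 41: wL⁴/(8EI) = 6642/EI
  δ_0 = 17132/EI
Flexibility coefficient — unit upward force at Y: δ_{YY} = L³/(3EI) = 72/EI.
With EI = 88000 kN·m²: δ_0 = 0.19468 m and δ_{YY} = 0.000818 m/kN.
Compatibility — the spring shortens by R_Y/k under the reaction it provides: δ_0 − R_Y·δ_{YY} = R_Y/k. With 1/k = 0.000152 m/kN, R_Y = δ_0 / (δ_{YY} + 1/k) = 0.19468 / (0.000818 + 0.000152) = 200.8 kN.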